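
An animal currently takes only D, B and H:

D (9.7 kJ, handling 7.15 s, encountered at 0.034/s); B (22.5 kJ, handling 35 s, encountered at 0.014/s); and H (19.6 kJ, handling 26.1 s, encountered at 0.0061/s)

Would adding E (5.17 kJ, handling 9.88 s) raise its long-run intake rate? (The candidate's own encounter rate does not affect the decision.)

Yes

Intake rate on the current diet: R = (0.034×9.7 + 0.014×22.5 + 0.0061×19.6) / (1 + 0.034×7.15 + 0.014×35 + 0.0061×26.1) = 0.7644/1.892 = 0.4039 kJ/s.
Profitability of E: 5.17/9.88 = 0.5233 kJ/s.
Since 0.5233 > R, including E increases the long-run rate.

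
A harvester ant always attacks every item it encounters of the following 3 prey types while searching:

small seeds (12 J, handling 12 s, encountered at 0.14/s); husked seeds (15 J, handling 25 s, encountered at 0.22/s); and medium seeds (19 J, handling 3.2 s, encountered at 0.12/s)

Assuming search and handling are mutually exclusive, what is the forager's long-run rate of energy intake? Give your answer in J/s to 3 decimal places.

0.848 J/s

R = (0.14×12 + 0.22×15 + 0.12×19) / (1 + 0.14×12 + 0.22×25 + 0.12×3.2) = 7.26/8.564 = 0.8477 J/s.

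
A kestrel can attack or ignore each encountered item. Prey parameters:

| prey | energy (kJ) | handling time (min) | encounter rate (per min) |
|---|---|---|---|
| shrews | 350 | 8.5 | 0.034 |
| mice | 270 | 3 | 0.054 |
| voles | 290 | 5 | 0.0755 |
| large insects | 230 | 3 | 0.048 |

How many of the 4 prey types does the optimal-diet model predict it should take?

4

Profitabilities (E/h, kJ/min): mice 90, large insects 76.7, voles 58, shrews 41.2. Add prey in this order while the next type's profitability exceeds the intake rate on those already taken.
Rate on top 1: 12.55. large insects: 76.7 > 12.55 → include.
Rate on top 2: 19.62. voles: 58 > 19.62 → include.
Rate on top 3: 28.22. shrews: 41.2 > 28.22 → include.
Optimal diet: mice, large insects, voles, shrews — 4 of 4 types.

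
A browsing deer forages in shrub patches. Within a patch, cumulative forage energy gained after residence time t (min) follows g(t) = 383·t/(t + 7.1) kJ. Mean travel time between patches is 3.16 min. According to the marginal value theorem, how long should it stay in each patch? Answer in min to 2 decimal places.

4.74 min

Maximise g(t)/(T+t): set derivative to zero → g'(t)(T+t) = g(t).
g'(t) = 383·7.1/(t + 7.1)². Setting 383·7.1/(t+7.1)² = 383t/[(t+7.1)(3.16+t)] gives 7.1(3.16+t) = t(t+7.1), so t² = 7.1×3.16 = 22.44.
t* = √22.44 = 4.737 min.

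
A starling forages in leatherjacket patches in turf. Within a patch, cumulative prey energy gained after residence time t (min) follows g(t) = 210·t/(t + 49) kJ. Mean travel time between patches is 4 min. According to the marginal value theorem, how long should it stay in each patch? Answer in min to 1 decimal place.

Optimal t* satisfies g'(t*) = g(t*)/(T + t*).
g'(t) = 210·49/(t + 49)². Setting 210·49/(t+49)² = 210t/[(t+49)(4+t)] gives 49(4+t) = t(t+49), so t² = 49×4 = 196.
t* = √196 = 14 min.

14.0 min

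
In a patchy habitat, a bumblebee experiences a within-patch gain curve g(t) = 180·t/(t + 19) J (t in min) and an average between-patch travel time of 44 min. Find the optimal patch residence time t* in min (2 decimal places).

28.91 min

Maximise g(t)/(T+t): set derivative to zero → g'(t)(T+t) = g(t).
g'(t) = 180·19/(t + 19)². Setting 180·19/(t+19)² = 180t/[(t+19)(44+t)] gives 19(44+t) = t(t+19), so t² = 19×44 = 836.
t* = √836 = 28.91 min.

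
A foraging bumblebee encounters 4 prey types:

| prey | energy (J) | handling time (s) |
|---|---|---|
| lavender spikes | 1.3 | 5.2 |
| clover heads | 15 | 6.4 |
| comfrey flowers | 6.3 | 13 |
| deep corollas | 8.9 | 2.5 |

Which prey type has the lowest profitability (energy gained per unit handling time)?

In descending order of E/h:
deep corollas: 8.9/2.5 = 3.56 J/s
clover heads: 15/6.4 = 2.34 J/s
comfrey flowers: 6.3/13 = 0.485 J/s
lavender spikes: 1.3/5.2 = 0.25 J/s

lavender spikes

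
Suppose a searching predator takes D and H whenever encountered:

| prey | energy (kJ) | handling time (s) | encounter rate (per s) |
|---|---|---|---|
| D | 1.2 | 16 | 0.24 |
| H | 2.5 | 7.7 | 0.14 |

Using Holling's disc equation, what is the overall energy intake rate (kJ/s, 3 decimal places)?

0.108 kJ/s

Energy encountered per unit search time: 0.24×1.2 + 0.14×2.5 = 0.638 kJ/s.
Handling time per unit search time: 0.24×16 + 0.14×7.7 = 4.918.
Rate = 0.638/(1 + 4.918) = 0.1078 kJ/s.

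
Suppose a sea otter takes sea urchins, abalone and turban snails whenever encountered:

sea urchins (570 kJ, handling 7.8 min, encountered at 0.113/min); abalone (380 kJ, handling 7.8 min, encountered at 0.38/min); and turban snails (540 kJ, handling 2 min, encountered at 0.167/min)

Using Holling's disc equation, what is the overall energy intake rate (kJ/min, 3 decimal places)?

57.727 kJ/min

R = Σλ_iE_i / (1 + Σλ_ih_i)
Numerator: 0.113×570 + 0.38×380 + 0.167×540 = 299
Denominator: 1 + 0.113×7.8 + 0.38×7.8 + 0.167×2 = 5.179
R = 299/5.179 = 57.73 kJ/min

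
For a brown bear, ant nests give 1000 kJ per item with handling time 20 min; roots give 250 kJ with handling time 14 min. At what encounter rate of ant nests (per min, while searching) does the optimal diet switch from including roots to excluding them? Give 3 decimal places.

Drop roots once their profitability E₂/h₂ falls below the rate achievable on ant nests alone: E₂/h₂ = λE₁/(1 + λh₁).
Solve for λ: λE₁h₂ = E₂(1 + λh₁) → λ(E₁h₂ − E₂h₁) = E₂ → λ = E₂/(E₁h₂ − E₂h₁).
λ = 250/(1000×14 − 250×20) = 250/9000 = 0.02778 per min.

0.028 per min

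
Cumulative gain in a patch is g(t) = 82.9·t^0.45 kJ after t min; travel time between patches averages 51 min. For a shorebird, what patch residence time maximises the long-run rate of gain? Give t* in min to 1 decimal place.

41.7 min

Optimal t* satisfies g'(t*) = g(t*)/(T + t*).
g'(t) = 0.45·82.9·t^-0.55. Setting 0.45·82.9·t^-0.55 = 82.9·t^0.45/(51+t) gives 0.45(51+t) = t, so 0.55·t = 0.45×51.
t* = 0.45×51/0.55 = 41.73 min.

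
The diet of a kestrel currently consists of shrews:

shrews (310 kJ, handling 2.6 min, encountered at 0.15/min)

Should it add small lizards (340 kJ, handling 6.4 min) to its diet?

Yes

On shrews alone, R = ΣλE/(1+Σλh) = 46.5/1.39 = 33.45 kJ/min.
Profitability of small lizards: 340/6.4 = 53.12 kJ/min.
53.12 > 33.45, so adding small lizards raises the average — include it.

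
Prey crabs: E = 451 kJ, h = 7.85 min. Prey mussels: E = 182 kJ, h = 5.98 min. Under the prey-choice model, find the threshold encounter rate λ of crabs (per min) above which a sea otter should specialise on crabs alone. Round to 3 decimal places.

Drop mussels once their profitability E₂/h₂ falls below the rate achievable on crabs alone: E₂/h₂ = λE₁/(1 + λh₁).
Solve for λ: λE₁h₂ = E₂(1 + λh₁) → λ(E₁h₂ − E₂h₁) = E₂ → λ = E₂/(E₁h₂ − E₂h₁).
λ = 182/(451×5.98 − 182×7.85) = 182/1268 = 0.1435 per min.

0.144 per min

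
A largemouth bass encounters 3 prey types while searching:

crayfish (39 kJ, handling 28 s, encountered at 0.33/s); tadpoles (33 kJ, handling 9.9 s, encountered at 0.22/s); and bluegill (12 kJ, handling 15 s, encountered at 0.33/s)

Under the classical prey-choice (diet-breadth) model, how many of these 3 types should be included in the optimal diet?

Rank by E/h (kJ/s): tadpoles 3.33, crayfish 1.39, bluegill 0.8. Include each in turn until the next type's E/h falls below the running intake rate.
Rate on top 1: 2.284. crayfish: 1.39 < 2.284 → exclude; stop.
Optimal diet: tadpoles — 1 of 3 types.

1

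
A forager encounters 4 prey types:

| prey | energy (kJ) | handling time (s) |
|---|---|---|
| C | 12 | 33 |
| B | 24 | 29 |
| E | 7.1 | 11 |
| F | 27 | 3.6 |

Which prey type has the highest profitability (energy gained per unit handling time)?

Profitability E/h (kJ/s): C = 12/33 = 0.364, B = 24/29 = 0.828, E = 7.1/11 = 0.645, F = 27/3.6 = 7.5.
Ranked: F > B > E > C.

F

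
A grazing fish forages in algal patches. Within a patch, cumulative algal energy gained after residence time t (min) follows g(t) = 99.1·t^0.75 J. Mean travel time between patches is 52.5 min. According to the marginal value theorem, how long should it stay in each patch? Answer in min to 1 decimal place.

157.5 min

By the marginal value theorem, leave when the instantaneous gain rate g'(t) equals the habitat-wide average g(t)/(T + t).
g'(t) = 0.75·99.1·t^-0.25. Setting 0.75·99.1·t^-0.25 = 99.1·t^0.75/(52.5+t) gives 0.75(52.5+t) = t, so 0.25·t = 0.75×52.5.
t* = 0.75×52.5/0.25 = 157.5 min.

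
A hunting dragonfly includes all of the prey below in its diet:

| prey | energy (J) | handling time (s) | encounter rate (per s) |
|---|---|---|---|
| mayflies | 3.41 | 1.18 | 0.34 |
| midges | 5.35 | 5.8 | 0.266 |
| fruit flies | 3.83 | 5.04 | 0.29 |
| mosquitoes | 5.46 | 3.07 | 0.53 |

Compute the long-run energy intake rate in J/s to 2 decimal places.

1.09 J/s

Energy encountered per unit search time: 0.34×3.41 + 0.266×5.35 + 0.29×3.83 + 0.53×5.46 = 6.587 J/s.
Handling time per unit search time: 0.34×1.18 + 0.266×5.8 + 0.29×5.04 + 0.53×3.07 = 5.033.
Rate = 6.587/(1 + 5.033) = 1.092 J/s.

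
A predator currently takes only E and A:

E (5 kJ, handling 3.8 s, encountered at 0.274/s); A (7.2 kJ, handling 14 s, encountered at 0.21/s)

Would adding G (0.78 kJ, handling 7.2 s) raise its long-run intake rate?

No

On E and A alone, R = ΣλE/(1+Σλh) = 2.882/4.981 = 0.5786 kJ/s.
G: E/h = 0.78/7.2 = 0.1083 kJ/s.
0.1083 < 0.5786, so adding G would lower the average — exclude it.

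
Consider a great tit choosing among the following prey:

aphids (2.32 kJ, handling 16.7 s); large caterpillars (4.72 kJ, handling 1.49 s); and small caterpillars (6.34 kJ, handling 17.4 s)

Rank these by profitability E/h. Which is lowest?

Profitability E/h (kJ/s): aphids = 2.32/16.7 = 0.139, large caterpillars = 4.72/1.49 = 3.17, small caterpillars = 6.34/17.4 = 0.364.
Ranked: large caterpillars > small caterpillars > aphids.

aphids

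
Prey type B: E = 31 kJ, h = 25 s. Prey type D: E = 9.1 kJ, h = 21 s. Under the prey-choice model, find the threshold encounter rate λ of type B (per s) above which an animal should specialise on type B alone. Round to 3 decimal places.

0.021 per s

The zero-one rule: include type D iff E₂/h₂ > λE₁/(1+λh₁). Equality gives the switch point.
λE₁h₂ = E₂ + λE₂h₁ ⇒ λ = E₂/(E₁h₂ − E₂h₁) = 9.1/(651 − 227.5) = 0.02149 per s.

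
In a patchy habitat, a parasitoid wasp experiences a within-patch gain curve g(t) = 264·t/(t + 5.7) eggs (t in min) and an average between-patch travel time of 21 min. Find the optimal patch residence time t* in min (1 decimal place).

10.9 min

Maximise g(t)/(T+t): set derivative to zero → g'(t)(T+t) = g(t).
g'(t) = 264·5.7/(t + 5.7)². Setting 264·5.7/(t+5.7)² = 264t/[(t+5.7)(21+t)] gives 5.7(21+t) = t(t+5.7), so t² = 5.7×21 = 119.7.
t* = √119.7 = 10.94 min.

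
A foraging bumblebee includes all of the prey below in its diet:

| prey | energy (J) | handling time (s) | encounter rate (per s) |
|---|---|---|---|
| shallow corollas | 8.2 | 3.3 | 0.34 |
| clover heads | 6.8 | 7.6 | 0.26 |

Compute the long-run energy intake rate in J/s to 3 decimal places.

1.112 J/s

R = (0.34×8.2 + 0.26×6.8) / (1 + 0.34×3.3 + 0.26×7.6) = 4.556/4.098 = 1.112 J/s.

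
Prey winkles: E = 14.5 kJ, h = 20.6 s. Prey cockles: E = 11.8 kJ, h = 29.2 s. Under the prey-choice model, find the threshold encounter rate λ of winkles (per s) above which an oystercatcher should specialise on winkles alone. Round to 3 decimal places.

Drop cockles once their profitability E₂/h₂ falls below the rate achievable on winkles alone: E₂/h₂ = λE₁/(1 + λh₁).
Solve for λ: λE₁h₂ = E₂(1 + λh₁) → λ(E₁h₂ − E₂h₁) = E₂ → λ = E₂/(E₁h₂ − E₂h₁).
λ = 11.8/(14.5×29.2 − 11.8×20.6) = 11.8/180.3 = 0.06544 per s.

0.065 per s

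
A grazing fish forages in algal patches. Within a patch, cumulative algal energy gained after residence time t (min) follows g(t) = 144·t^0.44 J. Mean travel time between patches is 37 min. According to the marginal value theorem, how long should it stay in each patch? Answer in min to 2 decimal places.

29.07 min

By the marginal value theorem, leave when the instantaneous gain rate g'(t) equals the habitat-wide average g(t)/(T + t).
g'(t) = 0.44·144·t^-0.56. Setting 0.44·144·t^-0.56 = 144·t^0.44/(37+t) gives 0.44(37+t) = t, so 0.56·t = 0.44×37.
t* = 0.44×37/0.56 = 29.07 min.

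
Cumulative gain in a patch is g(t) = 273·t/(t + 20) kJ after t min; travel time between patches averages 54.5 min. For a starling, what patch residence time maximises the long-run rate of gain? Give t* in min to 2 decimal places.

33.02 min

Optimal t* satisfies g'(t*) = g(t*)/(T + t*).
g'(t) = 273·20/(t + 20)². Setting 273·20/(t+20)² = 273t/[(t+20)(54.5+t)] gives 20(54.5+t) = t(t+20), so t² = 20×54.5 = 1090.
t* = √1090 = 33.02 min.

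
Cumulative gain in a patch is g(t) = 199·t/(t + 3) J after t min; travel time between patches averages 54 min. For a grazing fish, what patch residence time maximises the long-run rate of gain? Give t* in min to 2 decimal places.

By the marginal value theorem, leave when the instantaneous gain rate g'(t) equals the habitat-wide average g(t)/(T + t).
g'(t) = 199·3/(t + 3)². Setting 199·3/(t+3)² = 199t/[(t+3)(54+t)] gives 3(54+t) = t(t+3), so t² = 3×54 = 162.
t* = √162 = 12.73 min.

12.73 min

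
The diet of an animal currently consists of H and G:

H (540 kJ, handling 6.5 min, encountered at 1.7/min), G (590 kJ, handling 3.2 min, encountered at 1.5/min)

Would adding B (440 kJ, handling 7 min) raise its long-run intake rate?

No

On H and G alone, R = ΣλE/(1+Σλh) = 1803/16.85 = 107 kJ/min.
Profitability of B: 440/7 = 62.86 kJ/min.
62.86 < 107, so adding B would lower the average — exclude it.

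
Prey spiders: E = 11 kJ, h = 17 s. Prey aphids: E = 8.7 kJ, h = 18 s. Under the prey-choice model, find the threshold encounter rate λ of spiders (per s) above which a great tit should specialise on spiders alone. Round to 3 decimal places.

0.174 per s

The zero-one rule: include aphids iff E₂/h₂ > λE₁/(1+λh₁). Equality gives the switch point.
λE₁h₂ = E₂ + λE₂h₁ ⇒ λ = E₂/(E₁h₂ − E₂h₁) = 8.7/(198 − 147.9) = 0.1737 per s.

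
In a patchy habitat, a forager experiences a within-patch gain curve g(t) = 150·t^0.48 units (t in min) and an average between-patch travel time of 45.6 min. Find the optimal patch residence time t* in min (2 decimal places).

Maximise g(t)/(T+t): set derivative to zero → g'(t)(T+t) = g(t).
g'(t) = 0.48·150·t^-0.52. Setting 0.48·150·t^-0.52 = 150·t^0.48/(45.6+t) gives 0.48(45.6+t) = t, so 0.52·t = 0.48×45.6.
t* = 0.48×45.6/0.52 = 42.09 min.

42.09 min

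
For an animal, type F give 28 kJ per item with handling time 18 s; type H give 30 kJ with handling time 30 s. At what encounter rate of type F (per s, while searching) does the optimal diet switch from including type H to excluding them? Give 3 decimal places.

At the threshold, the rate on type F alone equals the profitability of type H: λ·28/(1 + λ·18) = 30/30 = 1.
Rearranging, λ(28 − 1×18) = 1, so λ = 1/10 = 0.1 per s.

0.100 per s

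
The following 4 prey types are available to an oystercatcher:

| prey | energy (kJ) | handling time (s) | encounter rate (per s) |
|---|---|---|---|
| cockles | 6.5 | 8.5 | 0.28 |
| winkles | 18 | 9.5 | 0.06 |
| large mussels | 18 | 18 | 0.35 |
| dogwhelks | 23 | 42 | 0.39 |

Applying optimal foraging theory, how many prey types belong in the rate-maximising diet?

2

Profitabilities (E/h, kJ/s): winkles 1.89, large mussels 1, cockles 0.765, dogwhelks 0.548. Add prey in this order while the next type's profitability exceeds the intake rate on those already taken.
Rate on top 1: 0.6879. large mussels: 1 > 0.6879 → include.
Rate on top 2: 0.9377. cockles: 0.765 < 0.9377 → exclude; stop.
Optimal diet: winkles, large mussels — 2 of 4 types.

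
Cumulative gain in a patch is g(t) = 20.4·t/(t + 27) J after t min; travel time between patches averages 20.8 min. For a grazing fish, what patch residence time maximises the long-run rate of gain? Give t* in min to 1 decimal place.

23.7 min

Optimal t* satisfies g'(t*) = g(t*)/(T + t*).
g'(t) = 20.4·27/(t + 27)². Setting 20.4·27/(t+27)² = 20.4t/[(t+27)(20.8+t)] gives 27(20.8+t) = t(t+27), so t² = 27×20.8 = 561.6.
t* = √561.6 = 23.7 min.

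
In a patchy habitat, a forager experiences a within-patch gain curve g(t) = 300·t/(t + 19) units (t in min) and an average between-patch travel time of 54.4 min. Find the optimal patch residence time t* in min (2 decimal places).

32.15 min

Maximise g(t)/(T+t): set derivative to zero → g'(t)(T+t) = g(t).
g'(t) = 300·19/(t + 19)². Setting 300·19/(t+19)² = 300t/[(t+19)(54.4+t)] gives 19(54.4+t) = t(t+19), so t² = 19×54.4 = 1034.
t* = √1034 = 32.15 min.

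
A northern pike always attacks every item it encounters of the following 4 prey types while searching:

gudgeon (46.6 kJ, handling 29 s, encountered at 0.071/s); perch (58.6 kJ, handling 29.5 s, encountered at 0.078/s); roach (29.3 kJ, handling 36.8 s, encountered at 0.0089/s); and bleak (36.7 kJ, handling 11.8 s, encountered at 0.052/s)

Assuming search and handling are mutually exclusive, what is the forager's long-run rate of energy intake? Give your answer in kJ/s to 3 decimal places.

Energy encountered per unit search time: 0.071×46.6 + 0.078×58.6 + 0.0089×29.3 + 0.052×36.7 = 10.05 kJ/s.
Handling time per unit search time: 0.071×29 + 0.078×29.5 + 0.0089×36.8 + 0.052×11.8 = 5.301.
Rate = 10.05/(1 + 5.301) = 1.595 kJ/s.

1.595 kJ/s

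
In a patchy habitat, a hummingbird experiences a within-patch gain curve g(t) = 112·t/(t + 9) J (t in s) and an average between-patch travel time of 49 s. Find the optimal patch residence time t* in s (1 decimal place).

21.0 s

Maximise g(t)/(T+t): set derivative to zero → g'(t)(T+t) = g(t).
g'(t) = 112·9/(t + 9)². Setting 112·9/(t+9)² = 112t/[(t+9)(49+t)] gives 9(49+t) = t(t+9), so t² = 9×49 = 441.
t* = √441 = 21 s.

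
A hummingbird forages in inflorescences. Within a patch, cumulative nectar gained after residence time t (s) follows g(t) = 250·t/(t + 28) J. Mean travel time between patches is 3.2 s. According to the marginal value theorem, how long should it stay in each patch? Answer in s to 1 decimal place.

9.5 s

Optimal t* satisfies g'(t*) = g(t*)/(T + t*).
g'(t) = 250·28/(t + 28)². Setting 250·28/(t+28)² = 250t/[(t+28)(3.2+t)] gives 28(3.2+t) = t(t+28), so t² = 28×3.2 = 89.6.
t* = √89.6 = 9.466 s.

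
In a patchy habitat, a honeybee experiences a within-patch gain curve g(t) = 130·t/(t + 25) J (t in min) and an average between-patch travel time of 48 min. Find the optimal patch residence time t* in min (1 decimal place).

Maximise g(t)/(T+t): set derivative to zero → g'(t)(T+t) = g(t).
g'(t) = 130·25/(t + 25)². Setting 130·25/(t+25)² = 130t/[(t+25)(48+t)] gives 25(48+t) = t(t+25), so t² = 25×48 = 1200.
t* = √1200 = 34.64 min.

34.6 min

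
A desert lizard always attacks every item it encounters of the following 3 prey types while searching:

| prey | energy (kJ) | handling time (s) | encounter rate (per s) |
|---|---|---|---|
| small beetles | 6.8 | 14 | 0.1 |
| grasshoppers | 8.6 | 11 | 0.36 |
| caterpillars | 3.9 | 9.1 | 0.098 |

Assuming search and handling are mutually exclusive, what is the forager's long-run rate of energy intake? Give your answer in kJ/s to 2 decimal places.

0.57 kJ/s

Energy encountered per unit search time: 0.1×6.8 + 0.36×8.6 + 0.098×3.9 = 4.158 kJ/s.
Handling time per unit search time: 0.1×14 + 0.36×11 + 0.098×9.1 = 6.252.
Rate = 4.158/(1 + 6.252) = 0.5734 kJ/s.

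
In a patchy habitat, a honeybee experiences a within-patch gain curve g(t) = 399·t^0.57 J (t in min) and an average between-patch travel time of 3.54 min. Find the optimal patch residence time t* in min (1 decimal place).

Optimal t* satisfies g'(t*) = g(t*)/(T + t*).
g'(t) = 0.57·399·t^-0.43. Setting 0.57·399·t^-0.43 = 399·t^0.57/(3.54+t) gives 0.57(3.54+t) = t, so 0.43·t = 0.57×3.54.
t* = 0.57×3.54/0.43 = 4.693 min.

4.7 min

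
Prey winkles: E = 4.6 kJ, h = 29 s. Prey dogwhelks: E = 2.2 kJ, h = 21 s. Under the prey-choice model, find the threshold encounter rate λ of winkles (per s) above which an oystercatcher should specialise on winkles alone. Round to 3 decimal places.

0.067 per s

The zero-one rule: include dogwhelks iff E₂/h₂ > λE₁/(1+λh₁). Equality gives the switch point.
λE₁h₂ = E₂ + λE₂h₁ ⇒ λ = E₂/(E₁h₂ − E₂h₁) = 2.2/(96.6 − 63.8) = 0.06707 per s.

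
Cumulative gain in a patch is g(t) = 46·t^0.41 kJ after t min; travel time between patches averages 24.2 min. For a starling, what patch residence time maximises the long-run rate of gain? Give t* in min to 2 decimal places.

Maximise g(t)/(T+t): set derivative to zero → g'(t)(T+t) = g(t).
g'(t) = 0.41·46·t^-0.59. Setting 0.41·46·t^-0.59 = 46·t^0.41/(24.2+t) gives 0.41(24.2+t) = t, so 0.59·t = 0.41×24.2.
t* = 0.41×24.2/0.59 = 16.82 min.

16.82 min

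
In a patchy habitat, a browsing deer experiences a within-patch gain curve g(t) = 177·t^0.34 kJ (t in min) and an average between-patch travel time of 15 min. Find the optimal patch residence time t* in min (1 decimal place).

By the marginal value theorem, leave when the instantaneous gain rate g'(t) equals the habitat-wide average g(t)/(T + t).
g'(t) = 0.34·177·t^-0.66. Setting 0.34·177·t^-0.66 = 177·t^0.34/(15+t) gives 0.34(15+t) = t, so 0.66·t = 0.34×15.
t* = 0.34×15/0.66 = 7.727 min.

7.7 min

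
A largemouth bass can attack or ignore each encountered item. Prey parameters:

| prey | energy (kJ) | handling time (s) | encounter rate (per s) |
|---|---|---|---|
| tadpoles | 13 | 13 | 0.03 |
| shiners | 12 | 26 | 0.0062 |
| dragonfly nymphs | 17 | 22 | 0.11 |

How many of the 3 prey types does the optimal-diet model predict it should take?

Profitabilities (E/h, kJ/s): tadpoles 1, dragonfly nymphs 0.773, shiners 0.462. Add prey in this order while the next type's profitability exceeds the intake rate on those already taken.
Rate on top 1: 0.2806. dragonfly nymphs: 0.773 > 0.2806 → include.
Rate on top 2: 0.5932. shiners: 0.462 < 0.5932 → exclude; stop.
Optimal diet: tadpoles, dragonfly nymphs — 2 of 3 types.

2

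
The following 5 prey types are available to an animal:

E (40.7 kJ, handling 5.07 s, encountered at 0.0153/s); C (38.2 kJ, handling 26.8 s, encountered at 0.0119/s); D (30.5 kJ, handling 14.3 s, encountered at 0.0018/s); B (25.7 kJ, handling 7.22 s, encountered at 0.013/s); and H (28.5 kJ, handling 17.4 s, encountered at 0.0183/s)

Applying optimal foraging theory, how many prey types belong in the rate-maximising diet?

5

Profitabilities (E/h, kJ/s): E 8.03, B 3.56, D 2.13, H 1.64, C 1.43. Add prey in this order while the next type's profitability exceeds the intake rate on those already taken.
Rate on top 1: 0.5779. B: 3.56 > 0.5779 → include.
Rate on top 2: 0.8168. D: 2.13 > 0.8168 → include.
Rate on top 3: 0.8451. H: 1.64 > 0.8451 → include.
Rate on top 4: 1.012. C: 1.43 > 1.012 → include.
Optimal diet: E, B, D, H, C — 5 of 5 types.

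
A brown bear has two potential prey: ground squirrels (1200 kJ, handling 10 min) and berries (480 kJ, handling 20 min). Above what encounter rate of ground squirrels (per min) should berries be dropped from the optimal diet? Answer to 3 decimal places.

Drop berries once their profitability E₂/h₂ falls below the rate achievable on ground squirrels alone: E₂/h₂ = λE₁/(1 + λh₁).
Solve for λ: λE₁h₂ = E₂(1 + λh₁) → λ(E₁h₂ − E₂h₁) = E₂ → λ = E₂/(E₁h₂ − E₂h₁).
λ = 480/(1200×20 − 480×10) = 480/1.92e+04 = 0.025 per min.

0.025 per min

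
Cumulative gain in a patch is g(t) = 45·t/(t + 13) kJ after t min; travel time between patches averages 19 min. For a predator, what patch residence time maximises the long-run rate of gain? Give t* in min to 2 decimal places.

Optimal t* satisfies g'(t*) = g(t*)/(T + t*).
g'(t) = 45·13/(t + 13)². Setting 45·13/(t+13)² = 45t/[(t+13)(19+t)] gives 13(19+t) = t(t+13), so t² = 13×19 = 247.
t* = √247 = 15.72 min.

15.72 min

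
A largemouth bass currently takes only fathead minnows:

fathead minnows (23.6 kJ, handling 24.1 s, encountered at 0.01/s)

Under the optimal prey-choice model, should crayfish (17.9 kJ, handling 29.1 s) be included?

Yes

Current rate: (0.01×23.6)/(1 + 0.01×24.1) = 0.1902 kJ/s.
crayfish: E/h = 17.9/29.1 = 0.6151 kJ/s.
Since 0.6151 > R, including crayfish increases the long-run rate.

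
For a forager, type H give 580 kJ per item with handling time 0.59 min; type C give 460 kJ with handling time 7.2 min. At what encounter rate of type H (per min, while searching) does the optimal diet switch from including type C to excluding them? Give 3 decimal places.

Drop type C once their profitability E₂/h₂ falls below the rate achievable on type H alone: E₂/h₂ = λE₁/(1 + λh₁).
Solve for λ: λE₁h₂ = E₂(1 + λh₁) → λ(E₁h₂ − E₂h₁) = E₂ → λ = E₂/(E₁h₂ − E₂h₁).
λ = 460/(580×7.2 − 460×0.59) = 460/3905 = 0.1178 per min.

0.118 per min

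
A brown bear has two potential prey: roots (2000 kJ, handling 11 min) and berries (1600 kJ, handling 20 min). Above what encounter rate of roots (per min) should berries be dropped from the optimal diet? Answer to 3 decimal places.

Drop berries once their profitability E₂/h₂ falls below the rate achievable on roots alone: E₂/h₂ = λE₁/(1 + λh₁).
Solve for λ: λE₁h₂ = E₂(1 + λh₁) → λ(E₁h₂ − E₂h₁) = E₂ → λ = E₂/(E₁h₂ − E₂h₁).
λ = 1600/(2000×20 − 1600×11) = 1600/2.24e+04 = 0.07143 per min.

0.071 per min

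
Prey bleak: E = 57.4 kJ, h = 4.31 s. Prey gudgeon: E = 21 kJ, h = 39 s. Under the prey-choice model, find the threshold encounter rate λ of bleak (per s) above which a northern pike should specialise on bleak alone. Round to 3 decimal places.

Drop gudgeon once their profitability E₂/h₂ falls below the rate achievable on bleak alone: E₂/h₂ = λE₁/(1 + λh₁).
Solve for λ: λE₁h₂ = E₂(1 + λh₁) → λ(E₁h₂ − E₂h₁) = E₂ → λ = E₂/(E₁h₂ − E₂h₁).
λ = 21/(57.4×39 − 21×4.31) = 21/2148 = 0.009776 per s.

0.010 per s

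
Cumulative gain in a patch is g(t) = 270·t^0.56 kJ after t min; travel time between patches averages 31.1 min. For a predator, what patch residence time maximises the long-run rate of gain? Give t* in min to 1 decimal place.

Maximise g(t)/(T+t): set derivative to zero → g'(t)(T+t) = g(t).
g'(t) = 0.56·270·t^-0.44. Setting 0.56·270·t^-0.44 = 270·t^0.56/(31.1+t) gives 0.56(31.1+t) = t, so 0.44·t = 0.56×31.1.
t* = 0.56×31.1/0.44 = 39.58 min.

39.6 min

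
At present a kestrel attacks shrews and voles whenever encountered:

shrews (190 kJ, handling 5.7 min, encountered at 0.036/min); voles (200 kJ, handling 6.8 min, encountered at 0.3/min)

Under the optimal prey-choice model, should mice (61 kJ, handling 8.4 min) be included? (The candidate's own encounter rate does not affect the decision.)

Intake rate on the current diet: R = (0.036×190 + 0.3×200) / (1 + 0.036×5.7 + 0.3×6.8) = 66.84/3.245 = 20.6 kJ/min.
mice: E/h = 61/8.4 = 7.262 kJ/min.
Since 7.262 < R, time spent handling mice is better spent searching.

No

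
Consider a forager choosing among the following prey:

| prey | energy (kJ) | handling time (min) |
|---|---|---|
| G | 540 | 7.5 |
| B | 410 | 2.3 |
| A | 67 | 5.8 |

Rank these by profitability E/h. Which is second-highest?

G

Profitability E/h (kJ/min): G = 540/7.5 = 72, B = 410/2.3 = 178, A = 67/5.8 = 11.6.
Ranked: B > G > A.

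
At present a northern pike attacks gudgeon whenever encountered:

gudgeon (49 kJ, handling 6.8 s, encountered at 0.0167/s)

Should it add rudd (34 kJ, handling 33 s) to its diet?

On gudgeon alone, R = ΣλE/(1+Σλh) = 0.8183/1.114 = 0.7349 kJ/s.
Profitability of rudd: 34/33 = 1.03 kJ/s.
Since 1.03 > R, including rudd increases the long-run rate.

Yes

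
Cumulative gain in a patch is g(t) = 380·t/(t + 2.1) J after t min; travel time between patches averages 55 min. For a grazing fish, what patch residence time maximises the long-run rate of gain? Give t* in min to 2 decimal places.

10.75 min

By the marginal value theorem, leave when the instantaneous gain rate g'(t) equals the habitat-wide average g(t)/(T + t).
g'(t) = 380·2.1/(t + 2.1)². Setting 380·2.1/(t+2.1)² = 380t/[(t+2.1)(55+t)] gives 2.1(55+t) = t(t+2.1), so t² = 2.1×55 = 115.5.
t* = √115.5 = 10.75 min.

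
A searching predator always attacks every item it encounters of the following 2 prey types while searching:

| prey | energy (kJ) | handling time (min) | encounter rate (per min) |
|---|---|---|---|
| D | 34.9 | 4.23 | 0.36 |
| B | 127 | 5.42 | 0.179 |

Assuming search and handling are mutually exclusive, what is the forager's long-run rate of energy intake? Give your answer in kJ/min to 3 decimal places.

10.105 kJ/min

R = (0.36×34.9 + 0.179×127) / (1 + 0.36×4.23 + 0.179×5.42) = 35.3/3.493 = 10.11 kJ/min.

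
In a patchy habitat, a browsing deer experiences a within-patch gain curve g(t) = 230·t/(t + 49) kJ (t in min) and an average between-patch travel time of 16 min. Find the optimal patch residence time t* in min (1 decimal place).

By the marginal value theorem, leave when the instantaneous gain rate g'(t) equals the habitat-wide average g(t)/(T + t).
g'(t) = 230·49/(t + 49)². Setting 230·49/(t+49)² = 230t/[(t+49)(16+t)] gives 49(16+t) = t(t+49), so t² = 49×16 = 784.
t* = √784 = 28 min.

28.0 min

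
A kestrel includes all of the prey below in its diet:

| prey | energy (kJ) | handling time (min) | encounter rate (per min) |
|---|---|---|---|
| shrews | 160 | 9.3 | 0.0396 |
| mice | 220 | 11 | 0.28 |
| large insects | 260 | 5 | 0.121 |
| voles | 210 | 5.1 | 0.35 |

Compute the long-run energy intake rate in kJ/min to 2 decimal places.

25.28 kJ/min

Energy encountered per unit search time: 0.0396×160 + 0.28×220 + 0.121×260 + 0.35×210 = 172.9 kJ/min.
Handling time per unit search time: 0.0396×9.3 + 0.28×11 + 0.121×5 + 0.35×5.1 = 5.838.
Rate = 172.9/(1 + 5.838) = 25.28 kJ/min.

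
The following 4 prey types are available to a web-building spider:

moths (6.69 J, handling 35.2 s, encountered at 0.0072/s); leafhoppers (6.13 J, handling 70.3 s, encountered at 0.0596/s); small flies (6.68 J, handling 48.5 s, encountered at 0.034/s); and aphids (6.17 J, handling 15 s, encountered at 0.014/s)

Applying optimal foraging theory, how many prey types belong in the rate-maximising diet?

3

E/h in descending order: aphids 0.411, moths 0.19, small flies 0.138, leafhoppers 0.0872 J/s. The optimal diet is the largest prefix of this list for which every included type satisfies E_i/h_i > R on the types above it.
Rate on top 1: 0.07139. moths: 0.19 > 0.07139 → include.
Rate on top 2: 0.09194. small flies: 0.138 > 0.09194 → include.
Rate on top 3: 0.1162. leafhoppers: 0.0872 < 0.1162 → exclude; stop.
Optimal diet: aphids, moths, small flies — 3 of 4 types.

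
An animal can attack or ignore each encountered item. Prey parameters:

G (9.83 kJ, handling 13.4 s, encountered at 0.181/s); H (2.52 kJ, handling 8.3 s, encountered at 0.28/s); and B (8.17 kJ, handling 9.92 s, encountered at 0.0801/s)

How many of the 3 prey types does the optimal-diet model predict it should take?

E/h in descending order: B 0.824, G 0.734, H 0.304 kJ/s. The optimal diet is the largest prefix of this list for which every included type satisfies E_i/h_i > R on the types above it.
Rate on top 1: 0.3647. G: 0.734 > 0.3647 → include.
Rate on top 2: 0.5767. H: 0.304 < 0.5767 → exclude; stop.
Optimal diet: B, G — 2 of 3 types.

2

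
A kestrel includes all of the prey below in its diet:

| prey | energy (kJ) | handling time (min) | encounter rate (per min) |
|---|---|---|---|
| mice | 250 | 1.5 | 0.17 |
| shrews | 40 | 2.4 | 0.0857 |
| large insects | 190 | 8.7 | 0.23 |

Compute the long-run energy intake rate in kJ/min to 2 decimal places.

25.89 kJ/min

R = (0.17×250 + 0.0857×40 + 0.23×190) / (1 + 0.17×1.5 + 0.0857×2.4 + 0.23×8.7) = 89.63/3.462 = 25.89 kJ/min.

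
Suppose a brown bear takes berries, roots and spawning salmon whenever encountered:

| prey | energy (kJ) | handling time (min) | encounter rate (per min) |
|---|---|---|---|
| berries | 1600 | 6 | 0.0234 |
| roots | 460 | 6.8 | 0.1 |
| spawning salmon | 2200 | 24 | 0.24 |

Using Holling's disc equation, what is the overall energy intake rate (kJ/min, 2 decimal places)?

Energy encountered per unit search time: 0.0234×1600 + 0.1×460 + 0.24×2200 = 611.4 kJ/min.
Handling time per unit search time: 0.0234×6 + 0.1×6.8 + 0.24×24 = 6.58.
Rate = 611.4/(1 + 6.58) = 80.66 kJ/min.

80.66 kJ/min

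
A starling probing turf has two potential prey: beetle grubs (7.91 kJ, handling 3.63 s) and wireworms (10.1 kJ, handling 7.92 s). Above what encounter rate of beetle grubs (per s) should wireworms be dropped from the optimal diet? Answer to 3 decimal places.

0.389 per s

The zero-one rule: include wireworms iff E₂/h₂ > λE₁/(1+λh₁). Equality gives the switch point.
λE₁h₂ = E₂ + λE₂h₁ ⇒ λ = E₂/(E₁h₂ − E₂h₁) = 10.1/(62.65 − 36.66) = 0.3887 per s.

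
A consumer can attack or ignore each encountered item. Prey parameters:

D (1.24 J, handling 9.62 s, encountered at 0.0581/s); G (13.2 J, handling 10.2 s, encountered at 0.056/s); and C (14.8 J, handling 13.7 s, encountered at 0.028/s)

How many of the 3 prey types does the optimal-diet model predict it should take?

E/h in descending order: G 1.29, C 1.08, D 0.129 J/s. The optimal diet is the largest prefix of this list for which every included type satisfies E_i/h_i > R on the types above it.
Rate on top 1: 0.4705. C: 1.08 > 0.4705 → include.
Rate on top 2: 0.5901. D: 0.129 < 0.5901 → exclude; stop.
Optimal diet: G, C — 2 of 3 types.

2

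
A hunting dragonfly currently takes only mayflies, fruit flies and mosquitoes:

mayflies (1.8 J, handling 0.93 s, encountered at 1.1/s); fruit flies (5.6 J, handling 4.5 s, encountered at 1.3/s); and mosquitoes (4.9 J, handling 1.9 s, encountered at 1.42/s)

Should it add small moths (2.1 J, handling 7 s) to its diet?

Intake rate on the current diet: R = (1.1×1.8 + 1.3×5.6 + 1.42×4.9) / (1 + 1.1×0.93 + 1.3×4.5 + 1.42×1.9) = 16.22/10.57 = 1.534 J/s.
Profitability of small moths: 2.1/7 = 0.3 J/s.
Since 0.3 < R, time spent handling small moths is better spent searching.

No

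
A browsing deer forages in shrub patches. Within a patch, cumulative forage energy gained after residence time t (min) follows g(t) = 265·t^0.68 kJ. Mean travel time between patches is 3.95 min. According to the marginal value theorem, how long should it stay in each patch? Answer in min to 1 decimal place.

8.4 min

Optimal t* satisfies g'(t*) = g(t*)/(T + t*).
g'(t) = 0.68·265·t^-0.32. Setting 0.68·265·t^-0.32 = 265·t^0.68/(3.95+t) gives 0.68(3.95+t) = t, so 0.32·t = 0.68×3.95.
t* = 0.68×3.95/0.32 = 8.394 min.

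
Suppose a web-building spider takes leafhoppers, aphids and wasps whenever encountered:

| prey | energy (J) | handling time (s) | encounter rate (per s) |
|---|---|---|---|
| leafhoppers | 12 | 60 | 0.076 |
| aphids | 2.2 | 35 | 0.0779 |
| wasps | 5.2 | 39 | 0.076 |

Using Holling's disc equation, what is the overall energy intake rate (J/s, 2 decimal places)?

R = (0.076×12 + 0.0779×2.2 + 0.076×5.2) / (1 + 0.076×60 + 0.0779×35 + 0.076×39) = 1.479/11.25 = 0.1314 J/s.

0.13 J/s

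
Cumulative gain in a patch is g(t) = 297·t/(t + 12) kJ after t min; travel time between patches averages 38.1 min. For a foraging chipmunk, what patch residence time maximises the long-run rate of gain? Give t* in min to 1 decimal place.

Optimal t* satisfies g'(t*) = g(t*)/(T + t*).
g'(t) = 297·12/(t + 12)². Setting 297·12/(t+12)² = 297t/[(t+12)(38.1+t)] gives 12(38.1+t) = t(t+12), so t² = 12×38.1 = 457.2.
t* = √457.2 = 21.38 min.

21.4 min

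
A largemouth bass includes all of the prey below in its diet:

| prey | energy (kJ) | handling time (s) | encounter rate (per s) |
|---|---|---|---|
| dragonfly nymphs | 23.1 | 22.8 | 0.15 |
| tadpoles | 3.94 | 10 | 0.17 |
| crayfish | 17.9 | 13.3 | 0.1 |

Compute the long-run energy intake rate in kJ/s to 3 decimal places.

Energy encountered per unit search time: 0.15×23.1 + 0.17×3.94 + 0.1×17.9 = 5.925 kJ/s.
Handling time per unit search time: 0.15×22.8 + 0.17×10 + 0.1×13.3 = 6.45.
Rate = 5.925/(1 + 6.45) = 0.7953 kJ/s.

0.795 kJ/s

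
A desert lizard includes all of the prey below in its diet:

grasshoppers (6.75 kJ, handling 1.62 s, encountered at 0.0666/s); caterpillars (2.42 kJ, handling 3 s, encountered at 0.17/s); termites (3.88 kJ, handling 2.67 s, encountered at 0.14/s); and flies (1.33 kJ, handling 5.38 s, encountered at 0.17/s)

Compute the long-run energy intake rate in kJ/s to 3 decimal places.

0.561 kJ/s

Energy encountered per unit search time: 0.0666×6.75 + 0.17×2.42 + 0.14×3.88 + 0.17×1.33 = 1.63 kJ/s.
Handling time per unit search time: 0.0666×1.62 + 0.17×3 + 0.14×2.67 + 0.17×5.38 = 1.906.
Rate = 1.63/(1 + 1.906) = 0.5609 kJ/s.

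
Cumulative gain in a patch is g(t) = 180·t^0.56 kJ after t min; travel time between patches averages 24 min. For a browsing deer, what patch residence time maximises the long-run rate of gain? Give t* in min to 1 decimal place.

30.5 min

Optimal t* satisfies g'(t*) = g(t*)/(T + t*).
g'(t) = 0.56·180·t^-0.44. Setting 0.56·180·t^-0.44 = 180·t^0.56/(24+t) gives 0.56(24+t) = t, so 0.44·t = 0.56×24.
t* = 0.56×24/0.44 = 30.55 min.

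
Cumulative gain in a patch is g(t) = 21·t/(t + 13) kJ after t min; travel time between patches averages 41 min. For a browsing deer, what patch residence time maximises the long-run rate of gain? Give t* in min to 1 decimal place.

23.1 min

By the marginal value theorem, leave when the instantaneous gain rate g'(t) equals the habitat-wide average g(t)/(T + t).
g'(t) = 21·13/(t + 13)². Setting 21·13/(t+13)² = 21t/[(t+13)(41+t)] gives 13(41+t) = t(t+13), so t² = 13×41 = 533.
t* = √533 = 23.09 min.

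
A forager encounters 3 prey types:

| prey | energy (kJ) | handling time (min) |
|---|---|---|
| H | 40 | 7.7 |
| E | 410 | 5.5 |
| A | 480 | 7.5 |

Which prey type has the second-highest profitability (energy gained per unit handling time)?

A

Profitability E/h (kJ/min): H = 40/7.7 = 5.19, E = 410/5.5 = 74.5, A = 480/7.5 = 64.
Ranked: E > A > H.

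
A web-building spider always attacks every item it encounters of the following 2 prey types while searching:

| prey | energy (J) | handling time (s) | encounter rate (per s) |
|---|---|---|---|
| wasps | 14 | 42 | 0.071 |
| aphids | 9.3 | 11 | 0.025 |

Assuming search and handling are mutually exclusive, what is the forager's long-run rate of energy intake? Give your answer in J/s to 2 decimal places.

0.29 J/s

R = Σλ_iE_i / (1 + Σλ_ih_i)
Numerator: 0.071×14 + 0.025×9.3 = 1.226
Denominator: 1 + 0.071×42 + 0.025×11 = 4.257
R = 1.226/4.257 = 0.2881 J/s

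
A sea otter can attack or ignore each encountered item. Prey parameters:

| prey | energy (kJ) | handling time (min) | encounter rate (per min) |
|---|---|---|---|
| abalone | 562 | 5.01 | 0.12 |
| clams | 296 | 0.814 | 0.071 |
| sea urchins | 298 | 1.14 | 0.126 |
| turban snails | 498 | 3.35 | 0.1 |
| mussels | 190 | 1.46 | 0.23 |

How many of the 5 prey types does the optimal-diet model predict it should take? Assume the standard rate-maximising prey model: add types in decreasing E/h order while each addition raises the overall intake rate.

5

E/h in descending order: clams 364, sea urchins 261, turban snails 149, mussels 130, abalone 112 kJ/min. The optimal diet is the largest prefix of this list for which every included type satisfies E_i/h_i > R on the types above it.
Rate on top 1: 19.87. sea urchins: 261 > 19.87 → include.
Rate on top 2: 48.75. turban snails: 149 > 48.75 → include.
Rate on top 3: 70.53. mussels: 130 > 70.53 → include.
Rate on top 4: 81.22. abalone: 112 > 81.22 → include.
Optimal diet: clams, sea urchins, turban snails, mussels, abalone — 5 of 5 types.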